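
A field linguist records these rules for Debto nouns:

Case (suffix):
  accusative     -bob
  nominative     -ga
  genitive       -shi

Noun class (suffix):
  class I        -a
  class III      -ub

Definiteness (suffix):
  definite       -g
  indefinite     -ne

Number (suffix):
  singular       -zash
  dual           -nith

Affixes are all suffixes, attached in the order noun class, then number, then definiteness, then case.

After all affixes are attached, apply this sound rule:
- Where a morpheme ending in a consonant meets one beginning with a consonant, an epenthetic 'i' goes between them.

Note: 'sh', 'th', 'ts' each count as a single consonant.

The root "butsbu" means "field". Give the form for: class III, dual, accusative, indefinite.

butsbuubinithinebob

Attach noun class class III -ub → butsbuub.
Attach number dual -nith → butsbuubnith.
Attach definiteness indefinite -ne → butsbuubnithne.
Attach case accusative -bob → butsbuubnithnebob.
Apply epenthesis: butsbuubnithnebob → butsbuubinithinebob.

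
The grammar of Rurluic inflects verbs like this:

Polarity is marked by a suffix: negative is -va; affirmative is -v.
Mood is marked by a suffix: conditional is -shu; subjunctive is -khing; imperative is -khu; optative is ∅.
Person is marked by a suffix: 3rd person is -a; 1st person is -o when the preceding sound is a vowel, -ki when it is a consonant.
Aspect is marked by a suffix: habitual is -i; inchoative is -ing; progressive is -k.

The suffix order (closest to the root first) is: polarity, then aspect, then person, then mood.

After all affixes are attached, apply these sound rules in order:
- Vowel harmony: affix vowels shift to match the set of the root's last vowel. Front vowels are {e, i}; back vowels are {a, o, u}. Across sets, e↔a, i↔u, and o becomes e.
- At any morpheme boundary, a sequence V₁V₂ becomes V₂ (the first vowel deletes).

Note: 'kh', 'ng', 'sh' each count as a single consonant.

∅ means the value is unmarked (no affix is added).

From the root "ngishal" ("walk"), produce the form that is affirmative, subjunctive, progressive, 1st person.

Attach polarity affirmative -v → ngishalv.
Attach aspect progressive -k → ngishalvk.
Attach person 1st person -ki (after consonant 'k') → ngishalvkki.
Attach mood subjunctive -khing → ngishalvkkikhing.
Apply vowel harmony: ngishalvkkikhing → ngishalvkkukhung.
Vowel deletion: no change.

ngishalvkkukhung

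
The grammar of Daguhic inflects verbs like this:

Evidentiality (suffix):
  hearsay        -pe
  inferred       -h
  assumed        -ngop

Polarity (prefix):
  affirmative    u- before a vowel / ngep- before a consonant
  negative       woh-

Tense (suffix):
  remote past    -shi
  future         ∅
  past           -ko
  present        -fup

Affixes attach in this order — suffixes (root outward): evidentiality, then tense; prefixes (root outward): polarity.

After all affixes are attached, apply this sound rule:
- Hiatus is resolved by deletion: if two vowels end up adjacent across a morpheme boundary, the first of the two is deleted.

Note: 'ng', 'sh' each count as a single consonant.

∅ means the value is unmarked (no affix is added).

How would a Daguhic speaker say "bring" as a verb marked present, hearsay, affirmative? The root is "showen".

Attach polarity affirmative ngep- (before consonant 'sh') → ngepshowen.
Attach evidentiality hearsay -pe → ngepshowenpe.
Attach tense present -fup → ngepshowenpefup.
Vowel deletion: no change.

ngepshowenpefup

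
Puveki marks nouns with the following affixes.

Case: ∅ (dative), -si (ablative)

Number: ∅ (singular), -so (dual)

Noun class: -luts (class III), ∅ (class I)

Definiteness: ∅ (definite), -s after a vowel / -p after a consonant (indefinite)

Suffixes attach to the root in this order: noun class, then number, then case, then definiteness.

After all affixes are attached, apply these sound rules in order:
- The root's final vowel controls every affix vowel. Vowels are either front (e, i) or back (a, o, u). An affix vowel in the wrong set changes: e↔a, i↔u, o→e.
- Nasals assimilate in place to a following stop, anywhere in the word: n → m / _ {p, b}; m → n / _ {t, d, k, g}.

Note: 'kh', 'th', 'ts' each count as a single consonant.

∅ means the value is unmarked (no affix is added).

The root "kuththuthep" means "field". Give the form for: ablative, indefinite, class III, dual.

Attach noun class class III -luts → kuththuthepluts.
Attach number dual -so → kuththutheplutsso.
Attach case ablative -si → kuththutheplutssosi.
Attach definiteness indefinite -s (after vowel 'i') → kuththutheplutssosis.
Apply vowel harmony: kuththutheplutssosis → kuththutheplitssesis.
Nasal assimilation: no change.

kuththutheplitssesis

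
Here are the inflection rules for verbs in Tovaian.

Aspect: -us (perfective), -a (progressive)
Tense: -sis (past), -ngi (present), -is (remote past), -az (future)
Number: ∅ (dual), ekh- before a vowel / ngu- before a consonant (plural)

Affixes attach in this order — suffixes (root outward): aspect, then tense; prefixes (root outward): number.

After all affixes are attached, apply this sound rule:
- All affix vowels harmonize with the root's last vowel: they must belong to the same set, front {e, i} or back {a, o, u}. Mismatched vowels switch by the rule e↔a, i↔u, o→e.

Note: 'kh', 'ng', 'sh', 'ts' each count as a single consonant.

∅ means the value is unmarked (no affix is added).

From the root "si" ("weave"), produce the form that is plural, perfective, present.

ngisiisngi

Attach aspect perfective -us → sius.
Attach tense present -ngi → siusngi.
Attach number plural ngu- (before consonant 's') → ngusiusngi.
Apply vowel harmony: ngusiusngi → ngisiisngi.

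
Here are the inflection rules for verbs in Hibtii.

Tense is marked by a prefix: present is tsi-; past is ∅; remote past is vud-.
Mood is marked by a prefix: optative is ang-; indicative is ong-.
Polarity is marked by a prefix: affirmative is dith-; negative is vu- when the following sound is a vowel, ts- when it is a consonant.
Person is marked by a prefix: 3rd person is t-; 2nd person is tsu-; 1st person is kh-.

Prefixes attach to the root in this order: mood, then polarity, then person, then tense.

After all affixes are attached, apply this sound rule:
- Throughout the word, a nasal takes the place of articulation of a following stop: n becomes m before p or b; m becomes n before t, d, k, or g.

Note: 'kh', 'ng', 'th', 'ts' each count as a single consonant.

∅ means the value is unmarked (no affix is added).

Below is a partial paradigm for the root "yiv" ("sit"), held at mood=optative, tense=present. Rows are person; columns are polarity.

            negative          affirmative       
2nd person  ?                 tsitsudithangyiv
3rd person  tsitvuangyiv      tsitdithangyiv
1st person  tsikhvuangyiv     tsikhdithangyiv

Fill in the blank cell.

Attach mood optative ang- → angyiv.
Attach polarity negative vu- (before vowel 'a') → vuangyiv.
Attach person 2nd person tsu- → tsuvuangyiv.
Attach tense present tsi- → tsitsuvuangyiv.
Nasal assimilation: no change.

tsitsuvuangyiv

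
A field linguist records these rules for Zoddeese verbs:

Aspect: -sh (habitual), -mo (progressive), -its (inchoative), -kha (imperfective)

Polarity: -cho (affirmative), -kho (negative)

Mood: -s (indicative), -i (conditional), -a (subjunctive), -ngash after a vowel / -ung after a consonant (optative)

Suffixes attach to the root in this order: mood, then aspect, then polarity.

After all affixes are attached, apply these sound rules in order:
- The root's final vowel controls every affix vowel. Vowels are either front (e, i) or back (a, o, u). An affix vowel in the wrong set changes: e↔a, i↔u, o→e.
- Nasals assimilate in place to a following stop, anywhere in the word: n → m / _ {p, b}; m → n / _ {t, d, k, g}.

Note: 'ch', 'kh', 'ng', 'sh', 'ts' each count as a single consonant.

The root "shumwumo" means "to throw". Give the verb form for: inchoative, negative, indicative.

Attach mood indicative -s → shumwumos.
Attach aspect inchoative -its → shumwumosits.
Attach polarity negative -kho → shumwumositskho.
Apply vowel harmony: shumwumositskho → shumwumosutskho.
Nasal assimilation: no change.

shumwumosutskho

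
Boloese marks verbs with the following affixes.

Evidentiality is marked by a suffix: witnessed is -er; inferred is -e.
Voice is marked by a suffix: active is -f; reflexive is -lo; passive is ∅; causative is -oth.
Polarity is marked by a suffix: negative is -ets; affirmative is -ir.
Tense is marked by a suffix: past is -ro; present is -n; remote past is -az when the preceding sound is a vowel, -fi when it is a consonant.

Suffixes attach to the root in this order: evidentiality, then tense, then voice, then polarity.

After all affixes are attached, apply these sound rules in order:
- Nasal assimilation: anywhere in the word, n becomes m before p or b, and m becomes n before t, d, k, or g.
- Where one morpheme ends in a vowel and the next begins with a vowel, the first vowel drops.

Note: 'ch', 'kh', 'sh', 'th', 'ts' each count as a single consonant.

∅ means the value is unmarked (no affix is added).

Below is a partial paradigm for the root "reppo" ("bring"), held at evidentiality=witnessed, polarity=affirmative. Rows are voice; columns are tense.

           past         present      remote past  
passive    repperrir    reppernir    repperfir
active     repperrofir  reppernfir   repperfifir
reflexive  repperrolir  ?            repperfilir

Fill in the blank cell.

Attach evidentiality witnessed -er → reppoer.
Attach tense present -n → reppoern.
Attach voice reflexive -lo → reppoernlo.
Attach polarity affirmative -ir → reppoernloir.
Nasal assimilation: no change.
Apply vowel deletion: reppoernloir → reppernlir.

reppernlir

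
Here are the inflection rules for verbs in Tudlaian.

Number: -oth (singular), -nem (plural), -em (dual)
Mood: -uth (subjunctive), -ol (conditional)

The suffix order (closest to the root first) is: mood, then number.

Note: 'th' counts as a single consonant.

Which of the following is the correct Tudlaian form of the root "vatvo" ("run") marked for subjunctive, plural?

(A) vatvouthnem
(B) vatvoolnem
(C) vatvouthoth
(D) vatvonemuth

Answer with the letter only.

Attach mood subjunctive -uth → vatvouth.
Attach number plural -nem → vatvouthnem.
So the correct form is vatvouthnem, option (A).
(B) vatvoolnem is wrong: it uses conditional instead of subjunctive for mood.
(D) vatvonemuth is wrong: it has the affixes in the wrong order.
(C) vatvouthoth is wrong: it uses singular instead of plural for number.

A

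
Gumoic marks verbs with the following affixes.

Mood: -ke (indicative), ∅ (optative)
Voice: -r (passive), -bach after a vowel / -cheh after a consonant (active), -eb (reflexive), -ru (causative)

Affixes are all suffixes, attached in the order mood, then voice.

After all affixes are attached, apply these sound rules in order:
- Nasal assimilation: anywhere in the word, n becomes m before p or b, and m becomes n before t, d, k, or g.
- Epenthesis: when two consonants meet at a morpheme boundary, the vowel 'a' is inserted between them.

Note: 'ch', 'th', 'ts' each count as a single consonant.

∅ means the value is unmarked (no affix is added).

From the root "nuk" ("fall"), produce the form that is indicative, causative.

Attach mood indicative -ke → nukke.
Attach voice causative -ru → nukkeru.
Nasal assimilation: no change.
Apply epenthesis: nukkeru → nukakeru.

nukakeru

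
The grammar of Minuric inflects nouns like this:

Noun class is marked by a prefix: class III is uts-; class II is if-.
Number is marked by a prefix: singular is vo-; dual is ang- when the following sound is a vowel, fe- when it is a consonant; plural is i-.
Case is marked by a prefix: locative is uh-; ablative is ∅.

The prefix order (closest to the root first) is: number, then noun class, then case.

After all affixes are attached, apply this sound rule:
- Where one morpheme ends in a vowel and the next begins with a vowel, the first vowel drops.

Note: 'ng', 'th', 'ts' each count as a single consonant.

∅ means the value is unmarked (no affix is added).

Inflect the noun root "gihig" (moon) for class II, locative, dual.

Attach number dual fe- (before consonant 'g') → fegihig.
Attach noun class class II if- → iffegihig.
Attach case locative uh- → uhiffegihig.
Vowel deletion: no change.

uhiffegihig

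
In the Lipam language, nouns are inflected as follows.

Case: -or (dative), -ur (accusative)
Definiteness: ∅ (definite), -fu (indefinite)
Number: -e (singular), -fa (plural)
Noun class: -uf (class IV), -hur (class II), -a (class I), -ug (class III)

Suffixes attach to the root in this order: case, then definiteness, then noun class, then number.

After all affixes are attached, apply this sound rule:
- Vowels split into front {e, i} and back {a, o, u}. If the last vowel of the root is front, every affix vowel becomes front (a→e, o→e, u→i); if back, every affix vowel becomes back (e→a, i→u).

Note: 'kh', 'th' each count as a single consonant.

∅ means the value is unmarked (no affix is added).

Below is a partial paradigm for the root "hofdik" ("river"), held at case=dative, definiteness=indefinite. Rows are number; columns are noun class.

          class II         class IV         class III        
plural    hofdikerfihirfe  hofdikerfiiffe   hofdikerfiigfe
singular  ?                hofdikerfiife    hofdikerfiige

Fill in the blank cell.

hofdikerfihire

Attach case dative -or → hofdikor.
Attach definiteness indefinite -fu → hofdikorfu.
Attach noun class class II -hur → hofdikorfuhur.
Attach number singular -e → hofdikorfuhure.
Apply vowel harmony: hofdikorfuhure → hofdikerfihire.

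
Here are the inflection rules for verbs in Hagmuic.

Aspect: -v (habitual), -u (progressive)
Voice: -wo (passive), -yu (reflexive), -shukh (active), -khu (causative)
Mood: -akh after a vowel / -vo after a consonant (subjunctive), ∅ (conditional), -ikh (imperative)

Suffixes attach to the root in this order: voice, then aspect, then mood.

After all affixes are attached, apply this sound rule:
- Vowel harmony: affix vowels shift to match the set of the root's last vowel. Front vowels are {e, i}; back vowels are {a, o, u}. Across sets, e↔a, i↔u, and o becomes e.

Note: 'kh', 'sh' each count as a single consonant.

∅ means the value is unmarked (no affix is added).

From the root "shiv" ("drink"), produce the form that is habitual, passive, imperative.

Attach voice passive -wo → shivwo.
Attach aspect habitual -v → shivwov.
Attach mood imperative -ikh → shivwovikh.
Apply vowel harmony: shivwovikh → shivwevikh.

shivwevikh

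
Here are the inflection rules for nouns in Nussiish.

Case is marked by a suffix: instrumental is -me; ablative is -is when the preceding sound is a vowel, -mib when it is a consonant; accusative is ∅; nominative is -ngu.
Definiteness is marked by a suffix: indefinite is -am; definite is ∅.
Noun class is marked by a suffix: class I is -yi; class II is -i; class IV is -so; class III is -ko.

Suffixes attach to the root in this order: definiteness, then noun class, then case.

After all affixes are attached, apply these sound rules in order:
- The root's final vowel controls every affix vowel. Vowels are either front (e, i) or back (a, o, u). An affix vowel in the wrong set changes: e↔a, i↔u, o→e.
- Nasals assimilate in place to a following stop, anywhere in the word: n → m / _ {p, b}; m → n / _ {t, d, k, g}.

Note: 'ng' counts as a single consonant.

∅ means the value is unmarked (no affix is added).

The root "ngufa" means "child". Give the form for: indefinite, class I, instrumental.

ngufaamyuma

Attach definiteness indefinite -am → ngufaam.
Attach noun class class I -yi → ngufaamyi.
Attach case instrumental -me → ngufaamyime.
Apply vowel harmony: ngufaamyime → ngufaamyuma.
Nasal assimilation: no change.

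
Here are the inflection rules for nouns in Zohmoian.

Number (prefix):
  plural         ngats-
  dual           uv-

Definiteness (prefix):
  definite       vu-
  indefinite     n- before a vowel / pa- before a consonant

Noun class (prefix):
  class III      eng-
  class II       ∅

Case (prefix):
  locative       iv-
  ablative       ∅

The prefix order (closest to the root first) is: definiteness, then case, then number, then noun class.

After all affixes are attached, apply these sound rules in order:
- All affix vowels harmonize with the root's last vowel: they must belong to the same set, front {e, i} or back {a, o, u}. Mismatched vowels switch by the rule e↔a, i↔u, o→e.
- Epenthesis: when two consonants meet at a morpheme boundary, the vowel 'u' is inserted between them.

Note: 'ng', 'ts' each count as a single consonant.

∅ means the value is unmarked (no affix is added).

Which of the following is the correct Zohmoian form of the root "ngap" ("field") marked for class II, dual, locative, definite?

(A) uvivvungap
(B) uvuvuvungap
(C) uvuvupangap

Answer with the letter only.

B

Attach definiteness definite vu- → vungap.
Attach case locative iv- → ivvungap.
Attach number dual uv- → uvivvungap.
noun class = class II: zero marking, form stays uvivvungap.
Apply vowel harmony: uvivvungap → uvuvvungap.
Apply epenthesis: uvuvvungap → uvuvuvungap.
So the correct form is uvuvuvungap, option (B).
(A) uvivvungap is wrong: it fails to apply the sound rule(s).
(C) uvuvupangap is wrong: it uses indefinite instead of definite for definiteness.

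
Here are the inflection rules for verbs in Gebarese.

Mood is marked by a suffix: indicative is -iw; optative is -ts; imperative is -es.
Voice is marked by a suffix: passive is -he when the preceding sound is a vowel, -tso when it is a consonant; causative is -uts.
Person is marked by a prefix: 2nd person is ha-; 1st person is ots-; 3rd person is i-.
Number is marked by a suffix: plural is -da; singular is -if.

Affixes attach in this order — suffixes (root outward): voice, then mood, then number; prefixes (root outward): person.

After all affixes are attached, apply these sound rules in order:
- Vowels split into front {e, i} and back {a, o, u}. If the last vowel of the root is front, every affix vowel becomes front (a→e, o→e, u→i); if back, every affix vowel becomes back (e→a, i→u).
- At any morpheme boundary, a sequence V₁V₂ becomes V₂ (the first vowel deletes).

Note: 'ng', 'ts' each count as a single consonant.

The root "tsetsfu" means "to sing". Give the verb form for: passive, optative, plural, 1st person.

Attach person 1st person ots- → otstsetsfu.
Attach voice passive -he (after vowel 'u') → otstsetsfuhe.
Attach mood optative -ts → otstsetsfuhets.
Attach number plural -da → otstsetsfuhetsda.
Apply vowel harmony: otstsetsfuhetsda → otstsetsfuhatsda.
Vowel deletion: no change.

otstsetsfuhatsda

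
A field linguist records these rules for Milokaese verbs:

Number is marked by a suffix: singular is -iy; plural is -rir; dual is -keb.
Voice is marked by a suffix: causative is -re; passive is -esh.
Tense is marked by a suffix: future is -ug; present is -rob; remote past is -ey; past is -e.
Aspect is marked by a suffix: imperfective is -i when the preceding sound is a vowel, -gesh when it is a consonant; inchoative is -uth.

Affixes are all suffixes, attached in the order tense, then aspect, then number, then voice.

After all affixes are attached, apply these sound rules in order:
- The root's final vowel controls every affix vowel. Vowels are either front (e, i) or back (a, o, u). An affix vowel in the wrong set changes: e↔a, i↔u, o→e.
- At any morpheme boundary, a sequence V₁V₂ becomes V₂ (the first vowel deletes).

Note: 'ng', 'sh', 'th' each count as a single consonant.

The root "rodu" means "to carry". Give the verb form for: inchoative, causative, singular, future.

Attach tense future -ug → roduug.
Attach aspect inchoative -uth → roduuguth.
Attach number singular -iy → roduuguthiy.
Attach voice causative -re → roduuguthiyre.
Apply vowel harmony: roduuguthiyre → roduuguthuyra.
Apply vowel deletion: roduuguthuyra → roduguthuyra.

roduguthuyra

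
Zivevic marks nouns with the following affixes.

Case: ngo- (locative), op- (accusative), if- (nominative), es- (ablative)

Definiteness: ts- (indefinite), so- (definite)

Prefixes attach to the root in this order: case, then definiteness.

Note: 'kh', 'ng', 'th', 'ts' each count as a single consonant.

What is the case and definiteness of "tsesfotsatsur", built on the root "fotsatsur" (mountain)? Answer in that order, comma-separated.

Segment: ts-es-fotsatsur.
case: es- → ablative.
definiteness: ts- → indefinite.

ablative, indefinite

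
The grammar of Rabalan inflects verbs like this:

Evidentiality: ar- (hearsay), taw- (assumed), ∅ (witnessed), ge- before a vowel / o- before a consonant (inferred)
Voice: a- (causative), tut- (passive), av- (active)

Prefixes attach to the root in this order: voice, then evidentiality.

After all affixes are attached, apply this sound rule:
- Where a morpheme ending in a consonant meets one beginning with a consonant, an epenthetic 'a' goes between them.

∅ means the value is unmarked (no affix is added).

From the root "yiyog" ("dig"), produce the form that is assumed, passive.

tawatutayiyog

Attach voice passive tut- → tutyiyog.
Attach evidentiality assumed taw- → tawtutyiyog.
Apply epenthesis: tawtutyiyog → tawatutayiyog.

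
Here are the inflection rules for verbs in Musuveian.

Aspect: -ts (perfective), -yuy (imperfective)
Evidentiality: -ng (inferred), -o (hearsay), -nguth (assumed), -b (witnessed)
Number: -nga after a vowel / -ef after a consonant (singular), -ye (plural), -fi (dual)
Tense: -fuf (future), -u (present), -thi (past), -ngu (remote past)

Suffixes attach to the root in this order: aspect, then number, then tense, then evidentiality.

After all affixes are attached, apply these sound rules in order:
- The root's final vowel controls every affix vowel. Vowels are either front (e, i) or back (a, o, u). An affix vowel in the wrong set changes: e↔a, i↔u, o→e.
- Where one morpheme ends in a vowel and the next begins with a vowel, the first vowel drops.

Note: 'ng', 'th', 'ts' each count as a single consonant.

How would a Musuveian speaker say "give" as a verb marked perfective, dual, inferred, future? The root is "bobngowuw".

bobngowuwtsfufufng

Attach aspect perfective -ts → bobngowuwts.
Attach number dual -fi → bobngowuwtsfi.
Attach tense future -fuf → bobngowuwtsfifuf.
Attach evidentiality inferred -ng → bobngowuwtsfifufng.
Apply vowel harmony: bobngowuwtsfifufng → bobngowuwtsfufufng.
Vowel deletion: no change.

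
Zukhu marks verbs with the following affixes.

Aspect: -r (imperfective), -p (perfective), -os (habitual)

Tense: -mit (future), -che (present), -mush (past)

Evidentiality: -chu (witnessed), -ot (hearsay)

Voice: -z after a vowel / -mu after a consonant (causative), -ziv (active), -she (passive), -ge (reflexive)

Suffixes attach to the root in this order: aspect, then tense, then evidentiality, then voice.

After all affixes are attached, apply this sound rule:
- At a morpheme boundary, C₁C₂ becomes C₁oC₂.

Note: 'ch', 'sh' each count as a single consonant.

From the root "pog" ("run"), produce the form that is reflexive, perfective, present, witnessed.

pogopochechuge

Attach aspect perfective -p → pogp.
Attach tense present -che → pogpche.
Attach evidentiality witnessed -chu → pogpchechu.
Attach voice reflexive -ge → pogpchechuge.
Apply epenthesis: pogpchechuge → pogopochechuge.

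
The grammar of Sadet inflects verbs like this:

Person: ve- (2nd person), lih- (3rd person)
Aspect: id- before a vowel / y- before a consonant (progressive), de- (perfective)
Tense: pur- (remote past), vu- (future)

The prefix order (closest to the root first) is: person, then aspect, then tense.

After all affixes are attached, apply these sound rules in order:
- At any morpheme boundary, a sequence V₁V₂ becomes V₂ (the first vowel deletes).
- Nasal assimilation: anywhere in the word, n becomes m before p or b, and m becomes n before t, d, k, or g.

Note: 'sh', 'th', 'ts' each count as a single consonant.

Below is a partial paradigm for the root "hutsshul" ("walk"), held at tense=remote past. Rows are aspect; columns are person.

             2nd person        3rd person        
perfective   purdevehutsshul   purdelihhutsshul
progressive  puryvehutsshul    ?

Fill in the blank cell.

Attach person 3rd person lih- → lihhutsshul.
Attach aspect progressive y- (before consonant 'l') → ylihhutsshul.
Attach tense remote past pur- → purylihhutsshul.
Vowel deletion: no change.
Nasal assimilation: no change.

purylihhutsshul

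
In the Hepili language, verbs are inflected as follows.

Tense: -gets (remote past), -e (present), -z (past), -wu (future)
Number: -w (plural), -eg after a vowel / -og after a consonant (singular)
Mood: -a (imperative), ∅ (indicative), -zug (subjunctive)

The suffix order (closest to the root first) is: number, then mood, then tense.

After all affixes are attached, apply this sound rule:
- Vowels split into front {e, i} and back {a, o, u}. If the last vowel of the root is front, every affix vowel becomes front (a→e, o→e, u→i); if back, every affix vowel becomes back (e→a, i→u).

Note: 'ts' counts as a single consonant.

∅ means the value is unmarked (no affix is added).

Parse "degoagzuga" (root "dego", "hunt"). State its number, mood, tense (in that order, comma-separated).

Segment: dego-eg-zug-e.
number: -eg/og → singular.
mood: -zug → subjunctive.
tense: -e → present.

singular, subjunctive, present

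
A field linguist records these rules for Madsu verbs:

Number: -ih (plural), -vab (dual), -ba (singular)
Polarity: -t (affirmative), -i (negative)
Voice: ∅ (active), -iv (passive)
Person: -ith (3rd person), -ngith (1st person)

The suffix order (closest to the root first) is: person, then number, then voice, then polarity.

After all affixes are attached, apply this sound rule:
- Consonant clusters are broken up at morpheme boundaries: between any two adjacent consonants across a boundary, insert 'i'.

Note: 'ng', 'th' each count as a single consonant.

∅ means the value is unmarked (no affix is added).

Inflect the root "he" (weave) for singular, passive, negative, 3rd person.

Attach person 3rd person -ith → heith.
Attach number singular -ba → heithba.
Attach voice passive -iv → heithbaiv.
Attach polarity negative -i → heithbaivi.
Apply epenthesis: heithbaivi → heithibaivi.

heithibaivi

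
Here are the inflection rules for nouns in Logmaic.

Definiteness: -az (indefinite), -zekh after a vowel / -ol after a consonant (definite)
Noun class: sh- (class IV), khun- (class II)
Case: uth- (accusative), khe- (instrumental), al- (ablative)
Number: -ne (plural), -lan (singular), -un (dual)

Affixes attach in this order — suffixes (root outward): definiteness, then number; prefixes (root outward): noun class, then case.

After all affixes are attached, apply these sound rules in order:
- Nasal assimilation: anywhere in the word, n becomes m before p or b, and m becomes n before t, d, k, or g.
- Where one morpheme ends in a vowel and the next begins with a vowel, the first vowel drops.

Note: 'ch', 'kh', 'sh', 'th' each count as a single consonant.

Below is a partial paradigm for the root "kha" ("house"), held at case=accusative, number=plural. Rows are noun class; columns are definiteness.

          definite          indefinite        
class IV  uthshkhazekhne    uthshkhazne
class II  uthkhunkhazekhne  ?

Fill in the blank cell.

uthkhunkhazne

Attach noun class class II khun- → khunkha.
Attach case accusative uth- → uthkhunkha.
Attach definiteness indefinite -az → uthkhunkhaaz.
Attach number plural -ne → uthkhunkhaazne.
Nasal assimilation: no change.
Apply vowel deletion: uthkhunkhaazne → uthkhunkhazne.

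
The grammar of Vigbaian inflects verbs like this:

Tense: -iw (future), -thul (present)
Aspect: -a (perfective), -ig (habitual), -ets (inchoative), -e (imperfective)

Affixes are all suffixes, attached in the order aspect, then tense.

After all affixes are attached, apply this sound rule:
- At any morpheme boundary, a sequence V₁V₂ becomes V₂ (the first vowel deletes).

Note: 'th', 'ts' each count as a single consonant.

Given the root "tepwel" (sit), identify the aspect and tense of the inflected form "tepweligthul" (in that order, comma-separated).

habitual, present

Segment: tepwel-ig-thul.
aspect: -ig → habitual.
tense: -thul → present.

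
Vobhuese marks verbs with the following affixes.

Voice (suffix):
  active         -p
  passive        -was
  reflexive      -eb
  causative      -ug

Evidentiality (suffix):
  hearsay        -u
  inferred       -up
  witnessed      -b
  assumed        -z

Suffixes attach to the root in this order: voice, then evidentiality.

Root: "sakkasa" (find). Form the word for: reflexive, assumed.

sakkasaebz

Attach voice reflexive -eb → sakkasaeb.
Attach evidentiality assumed -z → sakkasaebz.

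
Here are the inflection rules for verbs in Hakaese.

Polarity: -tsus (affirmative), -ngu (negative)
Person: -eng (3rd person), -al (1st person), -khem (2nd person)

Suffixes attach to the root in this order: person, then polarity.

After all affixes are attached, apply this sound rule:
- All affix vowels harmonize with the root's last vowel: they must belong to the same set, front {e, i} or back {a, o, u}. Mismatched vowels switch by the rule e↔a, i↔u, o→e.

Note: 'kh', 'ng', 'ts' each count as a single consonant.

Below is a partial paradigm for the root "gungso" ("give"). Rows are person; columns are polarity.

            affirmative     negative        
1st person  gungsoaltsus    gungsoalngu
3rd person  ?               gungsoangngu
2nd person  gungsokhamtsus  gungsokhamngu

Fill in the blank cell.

Attach person 3rd person -eng → gungsoeng.
Attach polarity affirmative -tsus → gungsoengtsus.
Apply vowel harmony: gungsoengtsus → gungsoangtsus.

gungsoangtsus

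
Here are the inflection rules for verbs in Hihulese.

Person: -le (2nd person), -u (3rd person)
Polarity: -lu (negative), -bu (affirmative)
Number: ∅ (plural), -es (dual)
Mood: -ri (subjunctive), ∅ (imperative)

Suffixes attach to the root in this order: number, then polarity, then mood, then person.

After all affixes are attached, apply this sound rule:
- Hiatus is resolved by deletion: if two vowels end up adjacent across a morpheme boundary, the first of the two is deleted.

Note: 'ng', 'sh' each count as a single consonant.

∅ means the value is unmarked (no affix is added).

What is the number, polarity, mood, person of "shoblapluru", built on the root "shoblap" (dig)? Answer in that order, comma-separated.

plural, negative, subjunctive, 3rd person

Segment: shoblap-lu-ri-u.
number: ∅ → plural.
polarity: -lu → negative.
mood: -ri → subjunctive.
person: -u → 3rd person.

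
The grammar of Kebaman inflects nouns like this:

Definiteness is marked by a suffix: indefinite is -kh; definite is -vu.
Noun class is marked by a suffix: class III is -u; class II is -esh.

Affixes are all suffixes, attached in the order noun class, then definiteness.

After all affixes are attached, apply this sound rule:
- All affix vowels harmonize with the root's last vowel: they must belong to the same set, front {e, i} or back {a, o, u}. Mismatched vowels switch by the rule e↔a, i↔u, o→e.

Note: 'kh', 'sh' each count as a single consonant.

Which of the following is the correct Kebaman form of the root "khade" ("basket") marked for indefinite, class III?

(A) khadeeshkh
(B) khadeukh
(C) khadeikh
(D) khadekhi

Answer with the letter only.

C

Attach noun class class III -u → khadeu.
Attach definiteness indefinite -kh → khadeukh.
Apply vowel harmony: khadeukh → khadeikh.
So the correct form is khadeikh, option (C).
(B) khadeukh is wrong: it fails to apply the sound rule(s).
(D) khadekhi is wrong: it has the affixes in the wrong order.
(A) khadeeshkh is wrong: it uses class II instead of class III for noun class.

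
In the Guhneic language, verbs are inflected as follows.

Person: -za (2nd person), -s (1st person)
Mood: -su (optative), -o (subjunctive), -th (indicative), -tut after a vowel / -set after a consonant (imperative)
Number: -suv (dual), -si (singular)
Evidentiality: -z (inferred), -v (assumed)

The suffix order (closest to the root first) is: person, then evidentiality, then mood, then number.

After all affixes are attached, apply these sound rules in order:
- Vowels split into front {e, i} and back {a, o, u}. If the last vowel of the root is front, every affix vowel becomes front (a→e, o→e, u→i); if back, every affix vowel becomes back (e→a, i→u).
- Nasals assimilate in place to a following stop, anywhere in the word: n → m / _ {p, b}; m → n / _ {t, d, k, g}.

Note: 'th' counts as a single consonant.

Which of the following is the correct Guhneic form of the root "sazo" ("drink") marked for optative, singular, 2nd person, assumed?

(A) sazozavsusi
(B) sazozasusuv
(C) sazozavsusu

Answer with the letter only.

Attach person 2nd person -za → sazoza.
Attach evidentiality assumed -v → sazozav.
Attach mood optative -su → sazozavsu.
Attach number singular -si → sazozavsusi.
Apply vowel harmony: sazozavsusi → sazozavsusu.
Nasal assimilation: no change.
So the correct form is sazozavsusu, option (C).
(B) sazozasusuv is wrong: it has the affixes in the wrong order.
(A) sazozavsusi is wrong: it fails to apply the sound rule(s).

C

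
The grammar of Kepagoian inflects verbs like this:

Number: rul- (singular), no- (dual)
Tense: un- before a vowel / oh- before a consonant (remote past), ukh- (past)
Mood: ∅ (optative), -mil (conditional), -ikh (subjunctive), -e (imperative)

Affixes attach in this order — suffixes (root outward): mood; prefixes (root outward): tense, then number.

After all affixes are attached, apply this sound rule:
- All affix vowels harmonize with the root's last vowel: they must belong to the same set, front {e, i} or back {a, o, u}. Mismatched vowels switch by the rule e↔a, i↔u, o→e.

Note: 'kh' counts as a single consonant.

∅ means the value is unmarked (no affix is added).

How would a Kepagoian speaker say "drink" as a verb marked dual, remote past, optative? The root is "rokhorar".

Attach tense remote past oh- (before consonant 'r') → ohrokhorar.
Attach number dual no- → noohrokhorar.
mood = optative: zero marking, form stays noohrokhorar.
Vowel harmony: no change.

noohrokhorar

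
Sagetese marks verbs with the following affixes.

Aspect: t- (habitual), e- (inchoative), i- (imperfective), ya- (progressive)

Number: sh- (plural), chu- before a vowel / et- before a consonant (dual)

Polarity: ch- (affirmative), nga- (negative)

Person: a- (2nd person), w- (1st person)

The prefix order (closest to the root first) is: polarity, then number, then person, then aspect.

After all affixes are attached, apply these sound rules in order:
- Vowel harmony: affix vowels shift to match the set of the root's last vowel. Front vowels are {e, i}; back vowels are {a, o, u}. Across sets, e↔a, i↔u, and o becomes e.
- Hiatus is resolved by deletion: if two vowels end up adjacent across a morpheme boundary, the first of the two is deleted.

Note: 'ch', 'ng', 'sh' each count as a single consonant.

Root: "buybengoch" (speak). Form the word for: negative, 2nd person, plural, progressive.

Attach polarity negative nga- → ngabuybengoch.
Attach number plural sh- → shngabuybengoch.
Attach person 2nd person a- → ashngabuybengoch.
Attach aspect progressive ya- → yaashngabuybengoch.
Vowel harmony: no change.
Apply vowel deletion: yaashngabuybengoch → yashngabuybengoch.

yashngabuybengoch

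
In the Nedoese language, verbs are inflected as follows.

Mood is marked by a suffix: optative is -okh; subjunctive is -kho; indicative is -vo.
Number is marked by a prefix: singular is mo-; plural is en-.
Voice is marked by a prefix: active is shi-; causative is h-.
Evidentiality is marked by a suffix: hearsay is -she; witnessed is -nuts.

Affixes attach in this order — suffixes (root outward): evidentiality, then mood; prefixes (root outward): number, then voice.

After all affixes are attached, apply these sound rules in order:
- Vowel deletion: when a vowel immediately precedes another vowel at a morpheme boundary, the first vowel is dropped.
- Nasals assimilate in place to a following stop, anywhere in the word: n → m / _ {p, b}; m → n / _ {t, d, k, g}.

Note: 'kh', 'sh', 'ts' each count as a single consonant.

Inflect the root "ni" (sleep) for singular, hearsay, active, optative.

Attach evidentiality hearsay -she → nishe.
Attach number singular mo- → monishe.
Attach voice active shi- → shimonishe.
Attach mood optative -okh → shimonisheokh.
Apply vowel deletion: shimonisheokh → shimonishokh.
Nasal assimilation: no change.

shimonishokh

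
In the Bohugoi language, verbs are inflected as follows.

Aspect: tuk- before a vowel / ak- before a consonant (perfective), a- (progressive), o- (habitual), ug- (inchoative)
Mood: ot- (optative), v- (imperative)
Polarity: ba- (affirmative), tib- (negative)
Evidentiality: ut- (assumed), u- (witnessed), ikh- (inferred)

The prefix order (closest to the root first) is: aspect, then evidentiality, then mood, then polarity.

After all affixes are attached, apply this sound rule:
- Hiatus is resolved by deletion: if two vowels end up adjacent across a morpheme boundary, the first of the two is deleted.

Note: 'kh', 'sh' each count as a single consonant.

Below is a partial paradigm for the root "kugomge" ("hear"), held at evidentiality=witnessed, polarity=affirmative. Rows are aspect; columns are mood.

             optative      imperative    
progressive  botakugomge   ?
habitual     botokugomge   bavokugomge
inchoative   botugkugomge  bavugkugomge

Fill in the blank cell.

Attach aspect progressive a- → akugomge.
Attach evidentiality witnessed u- → uakugomge.
Attach mood imperative v- → vuakugomge.
Attach polarity affirmative ba- → bavuakugomge.
Apply vowel deletion: bavuakugomge → bavakugomge.

bavakugomge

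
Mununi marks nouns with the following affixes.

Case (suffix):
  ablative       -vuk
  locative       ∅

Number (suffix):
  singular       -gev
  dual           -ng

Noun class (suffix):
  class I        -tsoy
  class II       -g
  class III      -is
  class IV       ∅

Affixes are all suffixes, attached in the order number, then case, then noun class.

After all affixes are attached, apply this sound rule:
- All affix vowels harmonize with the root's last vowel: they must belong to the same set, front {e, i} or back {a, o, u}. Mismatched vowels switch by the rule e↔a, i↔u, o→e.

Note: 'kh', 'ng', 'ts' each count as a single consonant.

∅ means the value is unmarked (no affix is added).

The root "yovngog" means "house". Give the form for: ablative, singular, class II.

yovngoggavvukg

Attach number singular -gev → yovngoggev.
Attach case ablative -vuk → yovngoggevvuk.
Attach noun class class II -g → yovngoggevvukg.
Apply vowel harmony: yovngoggevvukg → yovngoggavvukg.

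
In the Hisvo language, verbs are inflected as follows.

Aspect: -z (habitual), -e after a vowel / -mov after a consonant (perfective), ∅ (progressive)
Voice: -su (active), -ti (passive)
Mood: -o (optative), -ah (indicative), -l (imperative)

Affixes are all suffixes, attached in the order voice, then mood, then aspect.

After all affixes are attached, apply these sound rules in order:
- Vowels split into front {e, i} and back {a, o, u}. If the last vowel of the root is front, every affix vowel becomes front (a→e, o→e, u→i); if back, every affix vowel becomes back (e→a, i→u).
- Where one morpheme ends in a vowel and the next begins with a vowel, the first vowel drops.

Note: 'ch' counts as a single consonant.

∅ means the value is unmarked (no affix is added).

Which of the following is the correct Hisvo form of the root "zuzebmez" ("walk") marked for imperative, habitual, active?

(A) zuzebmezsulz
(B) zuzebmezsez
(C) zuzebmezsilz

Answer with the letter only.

Attach voice active -su → zuzebmezsu.
Attach mood imperative -l → zuzebmezsul.
Attach aspect habitual -z → zuzebmezsulz.
Apply vowel harmony: zuzebmezsulz → zuzebmezsilz.
Vowel deletion: no change.
So the correct form is zuzebmezsilz, option (C).
(B) zuzebmezsez is wrong: it uses optative instead of imperative for mood.
(A) zuzebmezsulz is wrong: it fails to apply the sound rule(s).

C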